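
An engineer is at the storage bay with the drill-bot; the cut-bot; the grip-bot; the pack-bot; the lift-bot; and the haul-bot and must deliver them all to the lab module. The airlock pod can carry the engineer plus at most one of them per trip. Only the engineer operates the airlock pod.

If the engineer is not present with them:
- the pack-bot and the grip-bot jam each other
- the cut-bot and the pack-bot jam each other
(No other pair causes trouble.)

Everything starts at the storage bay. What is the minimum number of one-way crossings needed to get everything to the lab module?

Counting alone: the engineer can take at most 1 across per trip to the lab module, so moving all 6 needs at least 6 loaded trips out, with a return between consecutive ones — at least 11 crossings.
The safety rule pushes this higher. Following every safe sequence of crossings, the most of the 6 that can be at the lab module as the airlock pod arrives there on crossing 11 is 5 — never all 6.
So no plan with fewer than 13 crossings exists, and this one achieves 13:
1. Engineer goes to the lab module with the pack-bot.  [the storage bay: the cut-bot, the drill-bot, the grip-bot, the haul-bot, the lift-bot | the lab module: the pack-bot]
2. Engineer goes back to the storage bay alone.  [the storage bay: the cut-bot, the drill-bot, the grip-bot, the haul-bot, the lift-bot | the lab module: the pack-bot]
3. Engineer goes to the lab module with the drill-bot.  [the storage bay: the cut-bot, the grip-bot, the haul-bot, the lift-bot | the lab module: the drill-bot, the pack-bot]
4. Engineer goes back to the storage bay alone.  [the storage bay: the cut-bot, the grip-bot, the haul-bot, the lift-bot | the lab module: the drill-bot, the pack-bot]
5. Engineer goes to the lab module with the cut-bot.  [the storage bay: the grip-bot, the haul-bot, the lift-bot | the lab module: the cut-bot, the drill-bot, the pack-bot]
6. Engineer goes back to the storage bay with the pack-bot.  [the storage bay: the grip-bot, the haul-bot, the lift-bot, the pack-bot | the lab module: the cut-bot, the drill-bot]
7. Engineer goes to the lab module with the grip-bot.  [the storage bay: the haul-bot, the lift-bot, the pack-bot | the lab module: the cut-bot, the drill-bot, the grip-bot]
8. Engineer goes back to the storage bay alone.  [the storage bay: the haul-bot, the lift-bot, the pack-bot | the lab module: the cut-bot, the drill-bot, the grip-bot]
9. Engineer goes to the lab module with the lift-bot.  [the storage bay: the haul-bot, the pack-bot | the lab module: the cut-bot, the drill-bot, the grip-bot, the lift-bot]
10. Engineer goes back to the storage bay alone.  [the storage bay: the haul-bot, the pack-bot | the lab module: the cut-bot, the drill-bot, the grip-bot, the lift-bot]
11. Engineer goes to the lab module with the haul-bot.  [the storage bay: the pack-bot | the lab module: the cut-bot, the drill-bot, the grip-bot, the haul-bot, the lift-bot]
12. Engineer goes back to the storage bay alone.  [the storage bay: the pack-bot | the lab module: the cut-bot, the drill-bot, the grip-bot, the haul-bot, the lift-bot]
13. Engineer goes to the lab module with the pack-bot.  [the storage bay: — | the lab module: the cut-bot, the drill-bot, the grip-bot, the haul-bot, the lift-bot, the pack-bot]

13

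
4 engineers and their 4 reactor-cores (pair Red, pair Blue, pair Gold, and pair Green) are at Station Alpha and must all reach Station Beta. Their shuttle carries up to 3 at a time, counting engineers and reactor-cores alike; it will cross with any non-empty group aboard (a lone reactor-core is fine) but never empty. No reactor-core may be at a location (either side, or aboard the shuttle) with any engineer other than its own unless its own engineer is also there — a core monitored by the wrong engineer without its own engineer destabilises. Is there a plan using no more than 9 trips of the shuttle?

Yes — this plan uses 9 crossings (≤ 9):
1. engineer Red and reactor-core Red cross → Station Beta.
2. engineer Red crosses ← Station Alpha.
3. engineer Blue, engineer Red, and reactor-core Blue cross → Station Beta.
4. engineer Red and reactor-core Red cross ← Station Alpha.
5. engineer Gold, engineer Green, and engineer Red cross → Station Beta.
6. reactor-core Blue crosses ← Station Alpha.
7. reactor-core Blue and reactor-core Red cross → Station Beta.
8. reactor-core Red crosses ← Station Alpha.
9. reactor-core Gold, reactor-core Green, and reactor-core Red cross → Station Beta.

Yes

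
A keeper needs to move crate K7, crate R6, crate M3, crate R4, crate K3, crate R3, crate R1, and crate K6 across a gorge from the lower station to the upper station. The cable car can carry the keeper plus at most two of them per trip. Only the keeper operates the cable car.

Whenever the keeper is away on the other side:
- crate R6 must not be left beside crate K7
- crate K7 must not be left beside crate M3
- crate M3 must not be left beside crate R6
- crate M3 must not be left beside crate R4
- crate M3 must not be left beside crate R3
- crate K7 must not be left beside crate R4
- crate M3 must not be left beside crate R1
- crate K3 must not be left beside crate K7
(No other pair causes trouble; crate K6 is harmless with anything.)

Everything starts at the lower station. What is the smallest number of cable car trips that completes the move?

Counting alone: the keeper can take at most 2 across per trip to the upper station, so moving all 8 needs at least 4 loaded trips out, with a return between consecutive ones — at least 7 crossings.
The safety rule pushes this higher. Following every safe sequence of crossings, the most of the 8 that can be at the upper station as the cable car arrives there on crossings 7, 9, 11 is 5, 6, 7 respectively — never all 8.
So no plan with fewer than 13 crossings exists, and this one achieves 13:
1. Keeper goes to the upper station with crate K7 and crate M3.
2. Keeper goes back to the lower station with crate K7.
3. Keeper goes to the upper station with crate K3 and crate K7.
4. Keeper goes back to the lower station with crate K7.
5. Keeper goes to the upper station with crate K6 and crate K7.
6. Keeper goes back to the lower station with crate K7.
7. Keeper goes to the upper station with crate R4 and crate R6.
8. Keeper goes back to the lower station with crate M3.
9. Keeper goes to the upper station with crate M3 and crate R3.
10. Keeper goes back to the lower station with crate M3.
11. Keeper goes to the upper station with crate K7 and crate R1.
12. Keeper goes back to the lower station with crate K7.
13. Keeper goes to the upper station with crate K7 and crate M3.

13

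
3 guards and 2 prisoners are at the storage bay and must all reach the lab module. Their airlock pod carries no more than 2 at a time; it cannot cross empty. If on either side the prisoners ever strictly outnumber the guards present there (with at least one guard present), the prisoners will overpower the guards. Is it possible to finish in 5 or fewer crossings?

No

Counting alone: each trip to the lab module takes at most 2 across and each return brings at least 1 back, so after t trips out (and t−1 returns) at most 2t − (t−1) of the 5 are across; that first reaches 5 at t = 4, so at least 7 crossings are needed.
Since 5 < 7, 5 crossings cannot be enough. (The shortest complete plan in fact takes 7:)
1. 2 prisoners → the lab module.  (the storage bay: 3G 0P; the lab module: 0G 2P)
2. 1 prisoner ← the storage bay.  (the storage bay: 3G 1P; the lab module: 0G 1P)
3. 2 guards → the lab module.  (the storage bay: 1G 1P; the lab module: 2G 1P)
4. 1 guard ← the storage bay.  (the storage bay: 2G 1P; the lab module: 1G 1P)
5. 1 guard and 1 prisoner → the lab module.  (the storage bay: 1G 0P; the lab module: 2G 2P)
6. 1 prisoner ← the storage bay.  (the storage bay: 1G 1P; the lab module: 2G 1P)
7. 1 guard and 1 prisoner → the lab module.  (the storage bay: 0G 0P; the lab module: 3G 2P)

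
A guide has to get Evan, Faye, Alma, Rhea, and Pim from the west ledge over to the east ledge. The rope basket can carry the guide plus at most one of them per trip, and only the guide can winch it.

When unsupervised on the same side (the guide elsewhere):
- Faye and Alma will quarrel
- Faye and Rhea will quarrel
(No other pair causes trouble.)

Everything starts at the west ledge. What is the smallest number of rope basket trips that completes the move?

11

Counting alone: the guide can take at most 1 across per trip to the east ledge, so moving all 5 needs at least 5 loaded trips out, with a return between consecutive ones — at least 9 crossings.
The safety rule pushes this higher. Following every safe sequence of crossings, the most of the 5 that can be at the east ledge as the rope basket arrives there on crossing 9 is 4 — never all 5.
So no plan with fewer than 11 crossings exists, and this one achieves 11:
1. Guide goes to the east ledge with Faye.  [the west ledge: Alma, Evan, Pim, Rhea | the east ledge: Faye]
2. Guide goes back to the west ledge alone.  [the west ledge: Alma, Evan, Pim, Rhea | the east ledge: Faye]
3. Guide goes to the east ledge with Evan.  [the west ledge: Alma, Pim, Rhea | the east ledge: Evan, Faye]
4. Guide goes back to the west ledge alone.  [the west ledge: Alma, Pim, Rhea | the east ledge: Evan, Faye]
5. Guide goes to the east ledge with Alma.  [the west ledge: Pim, Rhea | the east ledge: Alma, Evan, Faye]
6. Guide goes back to the west ledge with Faye.  [the west ledge: Faye, Pim, Rhea | the east ledge: Alma, Evan]
7. Guide goes to the east ledge with Rhea.  [the west ledge: Faye, Pim | the east ledge: Alma, Evan, Rhea]
8. Guide goes back to the west ledge alone.  [the west ledge: Faye, Pim | the east ledge: Alma, Evan, Rhea]
9. Guide goes to the east ledge with Pim.  [the west ledge: Faye | the east ledge: Alma, Evan, Pim, Rhea]
10. Guide goes back to the west ledge alone.  [the west ledge: Faye | the east ledge: Alma, Evan, Pim, Rhea]
11. Guide goes to the east ledge with Faye.  [the west ledge: — | the east ledge: Alma, Evan, Faye, Pim, Rhea]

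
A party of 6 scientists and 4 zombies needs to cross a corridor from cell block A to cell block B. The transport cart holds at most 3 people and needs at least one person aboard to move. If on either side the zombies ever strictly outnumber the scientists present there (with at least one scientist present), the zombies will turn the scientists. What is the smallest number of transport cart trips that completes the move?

9

Counting alone: each trip to cell block B takes at most 3 across and each return brings at least 1 back, so after t trips out (and t−1 returns) at most 3t − (t−1) of the 10 are across; that first reaches 10 at t = 5, so at least 9 crossings are needed.
The plan below uses exactly 9 crossings, so it is optimal:
1. 2 zombies → cell block B.  (cell block A: 6S 2Z; cell block B: 0S 2Z)
2. 1 zombie ← cell block A.  (cell block A: 6S 3Z; cell block B: 0S 1Z)
3. 3 zombies → cell block B.  (cell block A: 6S 0Z; cell block B: 0S 4Z)
4. 1 zombie ← cell block A.  (cell block A: 6S 1Z; cell block B: 0S 3Z)
5. 3 scientists → cell block B.  (cell block A: 3S 1Z; cell block B: 3S 3Z)
6. 1 zombie ← cell block A.  (cell block A: 3S 2Z; cell block B: 3S 2Z)
7. 1 scientist and 2 zombies → cell block B.  (cell block A: 2S 0Z; cell block B: 4S 4Z)
8. 1 zombie ← cell block A.  (cell block A: 2S 1Z; cell block B: 4S 3Z)
9. 2 scientists and 1 zombie → cell block B.  (cell block A: 0S 0Z; cell block B: 6S 4Z)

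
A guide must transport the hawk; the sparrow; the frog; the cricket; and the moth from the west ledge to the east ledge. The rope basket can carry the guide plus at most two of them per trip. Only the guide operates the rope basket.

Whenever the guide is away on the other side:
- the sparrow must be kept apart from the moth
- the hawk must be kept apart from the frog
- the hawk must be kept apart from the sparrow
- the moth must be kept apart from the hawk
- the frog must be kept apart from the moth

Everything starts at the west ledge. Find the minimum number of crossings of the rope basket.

7

Counting alone: the guide can take at most 2 across per trip to the east ledge, so moving all 5 needs at least 3 loaded trips out, with a return between consecutive ones — at least 5 crossings.
The safety rule pushes this higher. Following every safe sequence of crossings, the most of the 5 that can be at the east ledge as the rope basket arrives there on crossing 5 is 4 — never all 5.
So no plan with fewer than 7 crossings exists, and this one achieves 7:
1. Guide goes to the east ledge with the hawk and the moth.  [the west ledge: the cricket, the frog, the sparrow | the east ledge: the hawk, the moth]
2. Guide goes back to the west ledge with the hawk.  [the west ledge: the cricket, the frog, the hawk, the sparrow | the east ledge: the moth]
3. Guide goes to the east ledge with the cricket and the hawk.  [the west ledge: the frog, the sparrow | the east ledge: the cricket, the hawk, the moth]
4. Guide goes back to the west ledge with the hawk.  [the west ledge: the frog, the hawk, the sparrow | the east ledge: the cricket, the moth]
5. Guide goes to the east ledge with the frog and the sparrow.  [the west ledge: the hawk | the east ledge: the cricket, the frog, the moth, the sparrow]
6. Guide goes back to the west ledge with the moth.  [the west ledge: the hawk, the moth | the east ledge: the cricket, the frog, the sparrow]
7. Guide goes to the east ledge with the hawk and the moth.  [the west ledge: — | the east ledge: the cricket, the frog, the hawk, the moth, the sparrow]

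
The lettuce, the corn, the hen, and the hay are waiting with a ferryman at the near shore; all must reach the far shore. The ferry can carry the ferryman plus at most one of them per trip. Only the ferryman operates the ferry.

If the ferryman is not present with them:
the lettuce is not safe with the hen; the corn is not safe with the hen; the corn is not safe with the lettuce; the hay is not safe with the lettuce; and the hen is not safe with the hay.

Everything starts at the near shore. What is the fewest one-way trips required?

Whatever the first load, the items left behind include a forbidden pair without the ferryman. No opening move is safe, so no plan exists.

impossible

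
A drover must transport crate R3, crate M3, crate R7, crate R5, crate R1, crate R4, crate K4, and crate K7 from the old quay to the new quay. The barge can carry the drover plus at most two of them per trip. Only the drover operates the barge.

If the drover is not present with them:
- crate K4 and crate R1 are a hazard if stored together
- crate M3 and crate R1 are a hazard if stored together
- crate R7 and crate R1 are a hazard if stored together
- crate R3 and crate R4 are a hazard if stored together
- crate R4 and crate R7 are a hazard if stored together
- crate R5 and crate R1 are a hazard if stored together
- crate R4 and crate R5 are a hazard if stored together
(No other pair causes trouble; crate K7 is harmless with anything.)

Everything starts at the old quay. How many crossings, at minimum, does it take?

9

Counting alone: the drover can take at most 2 across per trip to the new quay, so moving all 8 needs at least 4 loaded trips out, with a return between consecutive ones — at least 7 crossings.
The safety rule pushes this higher. Following every safe sequence of crossings, the most of the 8 that can be at the new quay as the barge arrives there on crossing 7 is 6 — never all 8.
So no plan with fewer than 9 crossings exists, and this one achieves 9:
1. Drover goes to the new quay with crate R1 and crate R4.  [the old quay: crate K4, crate K7, crate M3, crate R3, crate R5, crate R7 | the new quay: crate R1, crate R4]
2. Drover goes back to the old quay alone.  [the old quay: crate K4, crate K7, crate M3, crate R3, crate R5, crate R7 | the new quay: crate R1, crate R4]
3. Drover goes to the new quay with crate K7 and crate R3.  [the old quay: crate K4, crate M3, crate R5, crate R7 | the new quay: crate K7, crate R1, crate R3, crate R4]
4. Drover goes back to the old quay with crate R4.  [the old quay: crate K4, crate M3, crate R4, crate R5, crate R7 | the new quay: crate K7, crate R1, crate R3]
5. Drover goes to the new quay with crate R5 and crate R7.  [the old quay: crate K4, crate M3, crate R4 | the new quay: crate K7, crate R1, crate R3, crate R5, crate R7]
6. Drover goes back to the old quay with crate R1.  [the old quay: crate K4, crate M3, crate R1, crate R4 | the new quay: crate K7, crate R3, crate R5, crate R7]
7. Drover goes to the new quay with crate K4 and crate M3.  [the old quay: crate R1, crate R4 | the new quay: crate K4, crate K7, crate M3, crate R3, crate R5, crate R7]
8. Drover goes back to the old quay alone.  [the old quay: crate R1, crate R4 | the new quay: crate K4, crate K7, crate M3, crate R3, crate R5, crate R7]
9. Drover goes to the new quay with crate R1 and crate R4.  [the old quay: — | the new quay: crate K4, crate K7, crate M3, crate R1, crate R3, crate R4, crate R5, crate R7]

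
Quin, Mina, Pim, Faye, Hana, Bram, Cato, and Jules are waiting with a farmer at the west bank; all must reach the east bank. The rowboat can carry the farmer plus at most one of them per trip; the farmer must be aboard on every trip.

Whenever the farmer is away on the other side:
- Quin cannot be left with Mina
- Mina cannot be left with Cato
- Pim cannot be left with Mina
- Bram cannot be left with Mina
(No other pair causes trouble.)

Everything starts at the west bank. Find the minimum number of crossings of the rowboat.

impossible

Following every safe sequence of crossings from the start, the most of the 8 that can be at the east bank as the rowboat arrives there on crossings 1, 3, 5, 7, 9 is 1, 2, 3, 4, 5 respectively; the best ever achieved is 5 of 8.
From crossing 11 on, no configuration arises that was not already reachable earlier: only 88 distinct safe configurations (who is on which side, and where the rowboat is) can ever be reached, none of them has everyone across, and every continuation just revisits them. So no valid plan exists.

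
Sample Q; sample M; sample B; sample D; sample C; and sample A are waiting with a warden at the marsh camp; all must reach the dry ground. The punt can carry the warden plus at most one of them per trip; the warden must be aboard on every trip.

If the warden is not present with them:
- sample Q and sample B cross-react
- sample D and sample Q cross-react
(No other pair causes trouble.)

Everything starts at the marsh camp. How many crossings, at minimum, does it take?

Counting alone: the warden can take at most 1 across per trip to the dry ground, so moving all 6 needs at least 6 loaded trips out, with a return between consecutive ones — at least 11 crossings.
The safety rule pushes this higher. Following every safe sequence of crossings, the most of the 6 that can be at the dry ground as the punt arrives there on crossing 11 is 5 — never all 6.
So no plan with fewer than 13 crossings exists, and this one achieves 13:
1. Warden goes to the dry ground with sample Q.  [the marsh camp: sample A, sample B, sample C, sample D, sample M | the dry ground: sample Q]
2. Warden goes back to the marsh camp alone.  [the marsh camp: sample A, sample B, sample C, sample D, sample M | the dry ground: sample Q]
3. Warden goes to the dry ground with sample M.  [the marsh camp: sample A, sample B, sample C, sample D | the dry ground: sample M, sample Q]
4. Warden goes back to the marsh camp alone.  [the marsh camp: sample A, sample B, sample C, sample D | the dry ground: sample M, sample Q]
5. Warden goes to the dry ground with sample B.  [the marsh camp: sample A, sample C, sample D | the dry ground: sample B, sample M, sample Q]
6. Warden goes back to the marsh camp with sample Q.  [the marsh camp: sample A, sample C, sample D, sample Q | the dry ground: sample B, sample M]
7. Warden goes to the dry ground with sample D.  [the marsh camp: sample A, sample C, sample Q | the dry ground: sample B, sample D, sample M]
8. Warden goes back to the marsh camp alone.  [the marsh camp: sample A, sample C, sample Q | the dry ground: sample B, sample D, sample M]
9. Warden goes to the dry ground with sample C.  [the marsh camp: sample A, sample Q | the dry ground: sample B, sample C, sample D, sample M]
10. Warden goes back to the marsh camp alone.  [the marsh camp: sample A, sample Q | the dry ground: sample B, sample C, sample D, sample M]
11. Warden goes to the dry ground with sample A.  [the marsh camp: sample Q | the dry ground: sample A, sample B, sample C, sample D, sample M]
12. Warden goes back to the marsh camp alone.  [the marsh camp: sample Q | the dry ground: sample A, sample B, sample C, sample D, sample M]
13. Warden goes to the dry ground with sample Q.  [the marsh camp: — | the dry ground: sample A, sample B, sample C, sample D, sample M, sample Q]

13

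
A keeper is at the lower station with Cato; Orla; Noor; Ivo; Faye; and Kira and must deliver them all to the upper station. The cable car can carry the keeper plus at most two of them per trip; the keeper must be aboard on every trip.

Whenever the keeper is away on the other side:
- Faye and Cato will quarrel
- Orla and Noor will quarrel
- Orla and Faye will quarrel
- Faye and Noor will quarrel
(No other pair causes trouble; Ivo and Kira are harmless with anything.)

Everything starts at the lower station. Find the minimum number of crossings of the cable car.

9

Counting alone: the keeper can take at most 2 across per trip to the upper station, so moving all 6 needs at least 3 loaded trips out, with a return between consecutive ones — at least 5 crossings.
The safety rule pushes this higher. Following every safe sequence of crossings, the most of the 6 that can be at the upper station as the cable car arrives there on crossings 5, 7 is 4, 5 respectively — never all 6.
So no plan with fewer than 9 crossings exists, and this one achieves 9:
1. Keeper goes to the upper station with Faye and Orla.  [the lower station: Cato, Ivo, Kira, Noor | the upper station: Faye, Orla]
2. Keeper goes back to the lower station with Orla.  [the lower station: Cato, Ivo, Kira, Noor, Orla | the upper station: Faye]
3. Keeper goes to the upper station with Cato and Orla.  [the lower station: Ivo, Kira, Noor | the upper station: Cato, Faye, Orla]
4. Keeper goes back to the lower station with Faye.  [the lower station: Faye, Ivo, Kira, Noor | the upper station: Cato, Orla]
5. Keeper goes to the upper station with Ivo and Noor.  [the lower station: Faye, Kira | the upper station: Cato, Ivo, Noor, Orla]
6. Keeper goes back to the lower station with Orla.  [the lower station: Faye, Kira, Orla | the upper station: Cato, Ivo, Noor]
7. Keeper goes to the upper station with Kira and Orla.  [the lower station: Faye | the upper station: Cato, Ivo, Kira, Noor, Orla]
8. Keeper goes back to the lower station with Orla.  [the lower station: Faye, Orla | the upper station: Cato, Ivo, Kira, Noor]
9. Keeper goes to the upper station with Faye and Orla.  [the lower station: — | the upper station: Cato, Faye, Ivo, Kira, Noor, Orla]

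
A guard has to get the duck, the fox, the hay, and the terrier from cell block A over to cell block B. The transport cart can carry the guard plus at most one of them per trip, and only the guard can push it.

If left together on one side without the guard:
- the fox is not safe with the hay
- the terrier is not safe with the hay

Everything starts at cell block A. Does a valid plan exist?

1. Guard goes to cell block B with the hay.
2. Guard goes back to cell block A alone.
3. Guard goes to cell block B with the duck.
4. Guard goes back to cell block A alone.
5. Guard goes to cell block B with the fox.
6. Guard goes back to cell block A with the hay.
7. Guard goes to cell block B with the terrier.
8. Guard goes back to cell block A alone.
9. Guard goes to cell block B with the hay.

Yes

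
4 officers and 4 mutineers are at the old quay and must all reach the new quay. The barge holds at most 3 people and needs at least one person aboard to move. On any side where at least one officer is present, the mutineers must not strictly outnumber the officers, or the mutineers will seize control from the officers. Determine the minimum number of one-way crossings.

9

Counting alone: each trip to the new quay takes at most 3 across and each return brings at least 1 back, so after t trips out (and t−1 returns) at most 3t − (t−1) of the 8 are across; that first reaches 8 at t = 4, so at least 7 crossings are needed.
The safety rule pushes this higher. Following every safe sequence of crossings, the most of the 8 that can be at the new quay as the barge arrives there on crossing 7 is 7 — never all 8.
So no plan with fewer than 9 crossings exists, and this one achieves 9:
1. 2 mutineers → the new quay.  (the old quay: 4O 2M; the new quay: 0O 2M)
2. 1 mutineer ← the old quay.  (the old quay: 4O 3M; the new quay: 0O 1M)
3. 3 mutineers → the new quay.  (the old quay: 4O 0M; the new quay: 0O 4M)
4. 1 mutineer ← the old quay.  (the old quay: 4O 1M; the new quay: 0O 3M)
5. 3 officers → the new quay.  (the old quay: 1O 1M; the new quay: 3O 3M)
6. 1 officer and 1 mutineer ← the old quay.  (the old quay: 2O 2M; the new quay: 2O 2M)
7. 2 officers → the new quay.  (the old quay: 0O 2M; the new quay: 4O 2M)
8. 1 mutineer ← the old quay.  (the old quay: 0O 3M; the new quay: 4O 1M)
9. 3 mutineers → the new quay.  (the old quay: 0O 0M; the new quay: 4O 4M)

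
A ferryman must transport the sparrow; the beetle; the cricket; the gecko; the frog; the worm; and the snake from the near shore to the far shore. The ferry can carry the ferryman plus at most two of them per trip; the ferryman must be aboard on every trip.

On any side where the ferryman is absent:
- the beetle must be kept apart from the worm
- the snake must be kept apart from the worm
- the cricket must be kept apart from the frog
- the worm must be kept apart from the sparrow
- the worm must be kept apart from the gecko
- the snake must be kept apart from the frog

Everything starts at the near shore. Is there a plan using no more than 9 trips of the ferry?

Yes — this plan uses 9 crossings (≤ 9):
1. Ferryman goes to the far shore with the frog and the worm.
2. Ferryman goes back to the near shore alone.
3. Ferryman goes to the far shore with the cricket.
4. Ferryman goes back to the near shore with the frog.
5. Ferryman goes to the far shore with the snake and the sparrow.
6. Ferryman goes back to the near shore with the worm.
7. Ferryman goes to the far shore with the beetle and the gecko.
8. Ferryman goes back to the near shore alone.
9. Ferryman goes to the far shore with the frog and the worm.

Yes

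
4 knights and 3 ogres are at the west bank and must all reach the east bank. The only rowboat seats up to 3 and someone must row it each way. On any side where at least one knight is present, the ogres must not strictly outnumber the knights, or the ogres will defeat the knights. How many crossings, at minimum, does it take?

Counting alone: each trip to the east bank takes at most 3 across and each return brings at least 1 back, so after t trips out (and t−1 returns) at most 3t − (t−1) of the 7 are across; that first reaches 7 at t = 3, so at least 5 crossings are needed.
The plan below uses exactly 5 crossings, so it is optimal:
1. 3 ogres → the east bank.  (the west bank: 4K 0O; the east bank: 0K 3O)
2. 1 ogre ← the west bank.  (the west bank: 4K 1O; the east bank: 0K 2O)
3. 3 knights → the east bank.  (the west bank: 1K 1O; the east bank: 3K 2O)
4. 1 knight ← the west bank.  (the west bank: 2K 1O; the east bank: 2K 2O)
5. 2 knights and 1 ogre → the east bank.  (the west bank: 0K 0O; the east bank: 4K 3O)

5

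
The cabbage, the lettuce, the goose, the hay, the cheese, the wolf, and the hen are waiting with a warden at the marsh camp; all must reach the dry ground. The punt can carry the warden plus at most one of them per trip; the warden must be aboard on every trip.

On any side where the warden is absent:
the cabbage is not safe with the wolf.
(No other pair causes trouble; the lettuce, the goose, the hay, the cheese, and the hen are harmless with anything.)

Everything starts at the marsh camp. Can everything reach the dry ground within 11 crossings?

No

Counting alone: the warden can take at most 1 across per trip to the dry ground, so moving all 7 needs at least 7 loaded trips out, with a return between consecutive ones — at least 13 crossings.
Since 11 < 13, 11 crossings cannot be enough. (The shortest complete plan in fact takes 13:)
1. Warden goes to the dry ground with the cabbage.
2. Warden goes back to the marsh camp alone.
3. Warden goes to the dry ground with the lettuce.
4. Warden goes back to the marsh camp alone.
5. Warden goes to the dry ground with the goose.
6. Warden goes back to the marsh camp alone.
7. Warden goes to the dry ground with the hay.
8. Warden goes back to the marsh camp alone.
9. Warden goes to the dry ground with the cheese.
10. Warden goes back to the marsh camp alone.
11. Warden goes to the dry ground with the hen.
12. Warden goes back to the marsh camp alone.
13. Warden goes to the dry ground with the wolf.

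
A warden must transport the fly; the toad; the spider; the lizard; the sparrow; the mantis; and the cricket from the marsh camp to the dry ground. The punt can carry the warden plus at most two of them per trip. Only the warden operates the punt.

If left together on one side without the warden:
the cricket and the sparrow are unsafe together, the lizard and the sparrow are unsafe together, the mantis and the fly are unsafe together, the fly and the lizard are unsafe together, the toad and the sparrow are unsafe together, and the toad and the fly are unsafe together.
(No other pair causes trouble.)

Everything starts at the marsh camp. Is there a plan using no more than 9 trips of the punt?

Yes — this plan uses 9 crossings (≤ 9):
1. Warden goes to the dry ground with the fly and the sparrow.  [the marsh camp: the cricket, the lizard, the mantis, the spider, the toad | the dry ground: the fly, the sparrow]
2. Warden goes back to the marsh camp alone.  [the marsh camp: the cricket, the lizard, the mantis, the spider, the toad | the dry ground: the fly, the sparrow]
3. Warden goes to the dry ground with the spider.  [the marsh camp: the cricket, the lizard, the mantis, the toad | the dry ground: the fly, the sparrow, the spider]
4. Warden goes back to the marsh camp alone.  [the marsh camp: the cricket, the lizard, the mantis, the toad | the dry ground: the fly, the sparrow, the spider]
5. Warden goes to the dry ground with the lizard and the toad.  [the marsh camp: the cricket, the mantis | the dry ground: the fly, the lizard, the sparrow, the spider, the toad]
6. Warden goes back to the marsh camp with the fly and the sparrow.  [the marsh camp: the cricket, the fly, the mantis, the sparrow | the dry ground: the lizard, the spider, the toad]
7. Warden goes to the dry ground with the cricket and the mantis.  [the marsh camp: the fly, the sparrow | the dry ground: the cricket, the lizard, the mantis, the spider, the toad]
8. Warden goes back to the marsh camp alone.  [the marsh camp: the fly, the sparrow | the dry ground: the cricket, the lizard, the mantis, the spider, the toad]
9. Warden goes to the dry ground with the fly and the sparrow.  [the marsh camp: — | the dry ground: the cricket, the fly, the lizard, the mantis, the sparrow, the spider, the toad]

Yes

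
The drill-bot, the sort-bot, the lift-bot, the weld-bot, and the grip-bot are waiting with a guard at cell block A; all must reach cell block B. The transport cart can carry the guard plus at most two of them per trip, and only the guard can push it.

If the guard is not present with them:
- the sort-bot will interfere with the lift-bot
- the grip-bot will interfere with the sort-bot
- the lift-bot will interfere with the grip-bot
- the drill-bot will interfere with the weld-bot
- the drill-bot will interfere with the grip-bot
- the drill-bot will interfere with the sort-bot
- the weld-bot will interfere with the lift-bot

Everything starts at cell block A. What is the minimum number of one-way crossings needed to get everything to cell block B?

impossible

Whatever the first load, the items left behind include a forbidden pair without the guard. No opening move is safe, so no plan exists.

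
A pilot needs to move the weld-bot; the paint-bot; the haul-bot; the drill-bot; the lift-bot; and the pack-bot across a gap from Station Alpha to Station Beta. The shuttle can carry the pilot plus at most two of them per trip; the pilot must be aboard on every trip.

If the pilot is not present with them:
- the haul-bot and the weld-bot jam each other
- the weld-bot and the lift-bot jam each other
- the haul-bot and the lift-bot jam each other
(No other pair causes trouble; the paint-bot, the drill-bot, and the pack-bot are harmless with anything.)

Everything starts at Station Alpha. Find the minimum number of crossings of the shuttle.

Counting alone: the pilot can take at most 2 across per trip to Station Beta, so moving all 6 needs at least 3 loaded trips out, with a return between consecutive ones — at least 5 crossings.
The safety rule pushes this higher. Following every safe sequence of crossings, the most of the 6 that can be at Station Beta as the shuttle arrives there on crossings 5, 7 is 4, 5 respectively — never all 6.
So no plan with fewer than 9 crossings exists, and this one achieves 9:
1. Pilot goes to Station Beta with the haul-bot and the weld-bot.  [Station Alpha: the drill-bot, the lift-bot, the pack-bot, the paint-bot | Station Beta: the haul-bot, the weld-bot]
2. Pilot goes back to Station Alpha with the weld-bot.  [Station Alpha: the drill-bot, the lift-bot, the pack-bot, the paint-bot, the weld-bot | Station Beta: the haul-bot]
3. Pilot goes to Station Beta with the paint-bot and the weld-bot.  [Station Alpha: the drill-bot, the lift-bot, the pack-bot | Station Beta: the haul-bot, the paint-bot, the weld-bot]
4. Pilot goes back to Station Alpha with the weld-bot.  [Station Alpha: the drill-bot, the lift-bot, the pack-bot, the weld-bot | Station Beta: the haul-bot, the paint-bot]
5. Pilot goes to Station Beta with the drill-bot and the weld-bot.  [Station Alpha: the lift-bot, the pack-bot | Station Beta: the drill-bot, the haul-bot, the paint-bot, the weld-bot]
6. Pilot goes back to Station Alpha with the weld-bot.  [Station Alpha: the lift-bot, the pack-bot, the weld-bot | Station Beta: the drill-bot, the haul-bot, the paint-bot]
7. Pilot goes to Station Beta with the pack-bot and the weld-bot.  [Station Alpha: the lift-bot | Station Beta: the drill-bot, the haul-bot, the pack-bot, the paint-bot, the weld-bot]
8. Pilot goes back to Station Alpha with the weld-bot.  [Station Alpha: the lift-bot, the weld-bot | Station Beta: the drill-bot, the haul-bot, the pack-bot, the paint-bot]
9. Pilot goes to Station Beta with the lift-bot and the weld-bot.  [Station Alpha: — | Station Beta: the drill-bot, the haul-bot, the lift-bot, the pack-bot, the paint-bot, the weld-bot]

9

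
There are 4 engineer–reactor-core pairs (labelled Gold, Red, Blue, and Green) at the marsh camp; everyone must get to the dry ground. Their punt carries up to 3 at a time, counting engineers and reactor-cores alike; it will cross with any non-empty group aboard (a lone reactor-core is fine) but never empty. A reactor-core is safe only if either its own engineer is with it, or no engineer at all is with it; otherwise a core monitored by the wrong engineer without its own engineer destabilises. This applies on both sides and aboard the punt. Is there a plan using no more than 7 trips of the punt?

Counting alone: each trip to the dry ground takes at most 3 across and each return brings at least 1 back, so after t trips out (and t−1 returns) at most 3t − (t−1) of the 8 are across; that first reaches 8 at t = 4, so at least 7 crossings are needed.
The safety rule pushes this higher. Following every safe sequence of crossings, the most of the 8 that can be at the dry ground as the punt arrives there on crossing 7 is 7 — never all 8.
So the move cannot be finished within 7 crossings. (The shortest complete plan takes 9:)
1. engineer Gold and reactor-core Gold cross → the dry ground.
2. engineer Gold crosses ← the marsh camp.
3. engineer Gold, engineer Red, and reactor-core Red cross → the dry ground.
4. engineer Gold and reactor-core Gold cross ← the marsh camp.
5. engineer Blue, engineer Gold, and engineer Green cross → the dry ground.
6. reactor-core Red crosses ← the marsh camp.
7. reactor-core Gold and reactor-core Red cross → the dry ground.
8. reactor-core Gold crosses ← the marsh camp.
9. reactor-core Blue, reactor-core Gold, and reactor-core Green cross → the dry ground.

No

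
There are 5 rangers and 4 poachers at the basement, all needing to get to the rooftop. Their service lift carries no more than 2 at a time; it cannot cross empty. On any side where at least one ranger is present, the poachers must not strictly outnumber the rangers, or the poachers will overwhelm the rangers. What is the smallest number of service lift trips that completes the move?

15

Counting alone: each trip to the rooftop takes at most 2 across and each return brings at least 1 back, so after t trips out (and t−1 returns) at most 2t − (t−1) of the 9 are across; that first reaches 9 at t = 8, so at least 15 crossings are needed.
The plan below uses exactly 15 crossings, so it is optimal:
1. 2 poachers → the rooftop.  (the basement: 5R 2P; the rooftop: 0R 2P)
2. 1 poacher ← the basement.  (the basement: 5R 3P; the rooftop: 0R 1P)
3. 2 poachers → the rooftop.  (the basement: 5R 1P; the rooftop: 0R 3P)
4. 1 poacher ← the basement.  (the basement: 5R 2P; the rooftop: 0R 2P)
5. 2 rangers → the rooftop.  (the basement: 3R 2P; the rooftop: 2R 2P)
6. 1 poacher ← the basement.  (the basement: 3R 3P; the rooftop: 2R 1P)
7. 1 ranger and 1 poacher → the rooftop.  (the basement: 2R 2P; the rooftop: 3R 2P)
8. 1 ranger ← the basement.  (the basement: 3R 2P; the rooftop: 2R 2P)
9. 1 ranger and 1 poacher → the rooftop.  (the basement: 2R 1P; the rooftop: 3R 3P)
10. 1 poacher ← the basement.  (the basement: 2R 2P; the rooftop: 3R 2P)
11. 1 ranger and 1 poacher → the rooftop.  (the basement: 1R 1P; the rooftop: 4R 3P)
12. 1 ranger ← the basement.  (the basement: 2R 1P; the rooftop: 3R 3P)
13. 1 ranger and 1 poacher → the rooftop.  (the basement: 1R 0P; the rooftop: 4R 4P)
14. 1 poacher ← the basement.  (the basement: 1R 1P; the rooftop: 4R 3P)
15. 1 ranger and 1 poacher → the rooftop.  (the basement: 0R 0P; the rooftop: 5R 4P)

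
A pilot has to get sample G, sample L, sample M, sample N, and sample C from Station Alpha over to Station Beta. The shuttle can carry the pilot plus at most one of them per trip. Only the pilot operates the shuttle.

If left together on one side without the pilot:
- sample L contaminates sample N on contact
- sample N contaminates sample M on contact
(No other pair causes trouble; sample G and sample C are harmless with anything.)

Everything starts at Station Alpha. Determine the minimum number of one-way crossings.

Counting alone: the pilot can take at most 1 across per trip to Station Beta, so moving all 5 needs at least 5 loaded trips out, with a return between consecutive ones — at least 9 crossings.
The safety rule pushes this higher. Following every safe sequence of crossings, the most of the 5 that can be at Station Beta as the shuttle arrives there on crossing 9 is 4 — never all 5.
So no plan with fewer than 11 crossings exists, and this one achieves 11:
1. Pilot goes to Station Beta with sample N.  [Station Alpha: sample C, sample G, sample L, sample M | Station Beta: sample N]
2. Pilot goes back to Station Alpha alone.  [Station Alpha: sample C, sample G, sample L, sample M | Station Beta: sample N]
3. Pilot goes to Station Beta with sample G.  [Station Alpha: sample C, sample L, sample M | Station Beta: sample G, sample N]
4. Pilot goes back to Station Alpha alone.  [Station Alpha: sample C, sample L, sample M | Station Beta: sample G, sample N]
5. Pilot goes to Station Beta with sample L.  [Station Alpha: sample C, sample M | Station Beta: sample G, sample L, sample N]
6. Pilot goes back to Station Alpha with sample N.  [Station Alpha: sample C, sample M, sample N | Station Beta: sample G, sample L]
7. Pilot goes to Station Beta with sample M.  [Station Alpha: sample C, sample N | Station Beta: sample G, sample L, sample M]
8. Pilot goes back to Station Alpha alone.  [Station Alpha: sample C, sample N | Station Beta: sample G, sample L, sample M]
9. Pilot goes to Station Beta with sample C.  [Station Alpha: sample N | Station Beta: sample C, sample G, sample L, sample M]
10. Pilot goes back to Station Alpha alone.  [Station Alpha: sample N | Station Beta: sample C, sample G, sample L, sample M]
11. Pilot goes to Station Beta with sample N.  [Station Alpha: — | Station Beta: sample C, sample G, sample L, sample M, sample N]

11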